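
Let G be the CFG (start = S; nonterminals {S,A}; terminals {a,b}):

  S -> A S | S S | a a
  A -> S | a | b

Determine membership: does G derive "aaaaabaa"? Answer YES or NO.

Convert to CNF:
  S -> A S | S S | T0 T0
  A -> A S | S S | T0 T0 | a | b
  T0 -> a

Fill CYK table bottom-up:
  [0..0]={A,T0}  "a"  orig:{A}
  [1..1]={A,T0}  "a"  orig:{A}
  [2..2]={A,T0}  "a"  orig:{A}
  [3..3]={A,T0}  "a"  orig:{A}
  [4..4]={A,T0}  "a"  orig:{A}
  [5..5]={A}  "b"
  [6..6]={A,T0}  "a"  orig:{A}
  [7..7]={A,T0}  "a"  orig:{A}
  [0..1]={A,S}  "aa"
  [1..2]={A,S}  "aa"
  [2..3]={A,S}  "aa"
  [3..4]={A,S}  "aa"
  [4..5]=∅  "ab"
  [5..6]=∅  "ba"
  [6..7]={A,S}  "aa"
  [0..2]={A,S}  "aaa"
  [1..3]={A,S}  "aaa"
  [2..4]={A,S}  "aaa"
  [3..5]=∅  "aab"
  [4..6]=∅  "aba"
  [5..7]={A,S}  "baa"
  [0..3]={A,S}  "aaaa"
  [1..4]={A,S}  "aaaa"
  [2..5]=∅  "aaab"
  [3..6]=∅  "aaba"
  [4..7]={A,S}  "abaa"
  [0..4]={A,S}  "aaaaa"
  [1..5]=∅  "aaaab"
  [2..6]=∅  "aaaba"
  [3..7]={A,S}  "aabaa"
  [0..5]=∅  "aaaaab"
  [1..6]=∅  "aaaaba"
  [2..7]={A,S}  "aaabaa"
  [0..6]=∅  "aaaaaba"
  [1..7]={A,S}  "aaaabaa"
  [0..7]={A,S}  "aaaaabaa"

S ∈ T[0,7] ⇒ YES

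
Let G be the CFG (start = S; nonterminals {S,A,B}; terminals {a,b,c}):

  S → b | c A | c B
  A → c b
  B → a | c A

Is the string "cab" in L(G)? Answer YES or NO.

CNF form of G:
  S -> T0 A | T0 B | b
  A -> T0 T1
  B -> T0 A | a
  T0 -> c
  T1 -> b

CYK fill:
  T[0,0] 'c' = {T0}  orig:{}
  T[1,1] 'a' = {B}
  T[2,2] 'b' = {S,T1}  orig:{S}
  T[0,1] 'ca' = {S}
  T[1,2] 'ab' = ∅
  T[0,2] 'cab' = ∅

S ∉ T[0,2] ⇒ NO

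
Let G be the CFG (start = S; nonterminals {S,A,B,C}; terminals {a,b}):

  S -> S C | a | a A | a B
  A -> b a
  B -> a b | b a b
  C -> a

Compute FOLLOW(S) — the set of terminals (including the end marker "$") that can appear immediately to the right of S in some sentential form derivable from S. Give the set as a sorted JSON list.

FIRST sets, iterate to fixpoint:
pass 1:
  A via A→b a: +{b}
  B via B→a b: +{a}
  B via B→b a b: +{b}
  C via C→a: +{a}
  S via S→a: +{a}
  FIRST[S]={a}  FIRST[A]={b}  FIRST[B]={a,b}  FIRST[C]={a}
pass 2: — fixpoint
  FIRST[S]={a}  FIRST[A]={b}  FIRST[B]={a,b}  FIRST[C]={a}

FOLLOW iteration:
initialize: $ ∈ FOLLOW(S)
pass 1:
  S→S C: FOLLOW(S) ⊇ FIRST(C) = {a}; new: +{a}
  S→S C: FOLLOW(C) ⊇ FOLLOW(S) ⊇ {$,a}; new: +{$,a}
  S→a A: FOLLOW(A) ⊇ FOLLOW(S) ⊇ {$,a}; new: +{$,a}
  S→a B: FOLLOW(B) ⊇ FOLLOW(S) ⊇ {$,a}; new: +{$,a}
  S: {$,a}  A: {$,a}  B: {$,a}  C: {$,a}
pass 2: done
  S: {$,a}  A: {$,a}  B: {$,a}  C: {$,a}

FOLLOW(S) = ["$", "a"]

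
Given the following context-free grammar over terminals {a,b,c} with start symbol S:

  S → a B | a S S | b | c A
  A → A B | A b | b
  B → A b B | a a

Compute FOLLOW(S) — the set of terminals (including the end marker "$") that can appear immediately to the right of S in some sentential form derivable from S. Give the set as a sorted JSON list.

Compute FIRST by fixpoint:
round 1:
  A via A→b: +{b}
  B via B→A b B: +{b}
  B via B→a a: +{a}
  S via S→a B: +{a}
  S via S→b: +{b}
  S via S→c A: +{c}
  S: {a,b,c}  A: {b}  B: {a,b}
round 2: (stable)
  S: {a,b,c}  A: {b}  B: {a,b}

FOLLOW sets:
seed FOLLOW(S) with $
pass 1:
  A→A B: FOLLOW(A) ⊇ FIRST(B) = {a,b}; new: +{a,b}
  A→A B: FOLLOW(B) ⊇ FOLLOW(A) ⊇ {a,b}; new: +{a,b}
  S→a B: FOLLOW(B) ⊇ FOLLOW(S) ⊇ {$}; new: +{$}
  S→a S S: FOLLOW(S) ⊇ FIRST(S) = {a,b,c}; new: +{a,b,c}
  S→c A: FOLLOW(A) ⊇ FOLLOW(S) ⊇ {$,a,b,c}; new: +{$,c}
  FOLLOW(S)={$,a,b,c}  FOLLOW(A)={$,a,b,c}  FOLLOW(B)={$,a,b}
pass 2:
  A→A B: FOLLOW(B) ⊇ FOLLOW(A) ⊇ {$,a,b,c}; new: +{c}
  FOLLOW(S)={$,a,b,c}  FOLLOW(A)={$,a,b,c}  FOLLOW(B)={$,a,b,c}
pass 3: (stable)
  FOLLOW(S)={$,a,b,c}  FOLLOW(A)={$,a,b,c}  FOLLOW(B)={$,a,b,c}

FOLLOW(S) = ["$", "a", "b", "c"]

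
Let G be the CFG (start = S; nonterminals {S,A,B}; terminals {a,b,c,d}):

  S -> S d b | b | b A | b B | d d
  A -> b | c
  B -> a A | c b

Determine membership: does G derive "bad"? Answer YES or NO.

Convert to CNF:
  S -> S X4 | T2 A | T2 B | T3 T3 | b
  A -> b | c
  B -> T0 A | T1 T2
  T0 -> a
  T1 -> c
  T2 -> b
  T3 -> d
  X4 -> T3 T2

CYK table (by increasing span):
  [0..0]={A,S,T2}  "b"  orig:{A,S}
  [1..1]={T0}  "a"  orig:{}
  [2..2]={T3}  "d"  orig:{}
  [0..1]=∅  "ba"
  [1..2]=∅  "ad"
  [0..2]=∅  "bad"

S ∉ T[0,2] ⇒ NO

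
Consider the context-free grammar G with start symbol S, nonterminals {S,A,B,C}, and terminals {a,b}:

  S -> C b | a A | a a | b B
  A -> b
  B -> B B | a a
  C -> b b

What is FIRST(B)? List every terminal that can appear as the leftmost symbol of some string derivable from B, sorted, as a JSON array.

FIRST iteration:
iter 1:
  A via A→b: +{b}
  B via B→a a: +{a}
  C via C→b b: +{b}
  S via S→C b: +{b}
  S via S→a A: +{a}
  FIRST(S)={a,b}  FIRST(A)={b}  FIRST(B)={a}  FIRST(C)={b}
iter 2: (stable)
  FIRST(S)={a,b}  FIRST(A)={b}  FIRST(B)={a}  FIRST(C)={b}

FIRST(B) = ["a"]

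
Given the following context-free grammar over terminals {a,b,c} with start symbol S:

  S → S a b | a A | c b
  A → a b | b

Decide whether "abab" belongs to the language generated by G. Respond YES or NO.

Convert to CNF:
  S -> S X3 | T0 A | T2 T1
  A -> T0 T1 | b
  T0 -> a
  T1 -> b
  T2 -> c
  X3 -> T0 T1

CYK table (by increasing span):
  T[0,0] 'a' = {T0}  orig:{}
  T[1,1] 'b' = {A,T1}  orig:{A}
  T[2,2] 'a' = {T0}  orig:{}
  T[3,3] 'b' = {A,T1}  orig:{A}
  T[0,1] 'ab' = {A,S,X3}  orig:{A,S}
  T[1,2] 'ba' = ∅
  T[2,3] 'ab' = {A,S,X3}  orig:{A,S}
  T[0,2] 'aba' = ∅
  T[1,3] 'bab' = ∅
  T[0,3] 'abab' = {S}

S ∈ T[0,3] ⇒ YES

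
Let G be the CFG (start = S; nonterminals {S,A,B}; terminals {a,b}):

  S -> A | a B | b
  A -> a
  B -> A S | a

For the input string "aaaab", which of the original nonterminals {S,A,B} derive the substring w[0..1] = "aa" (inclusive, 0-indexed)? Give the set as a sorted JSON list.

CNF form of G:
  S -> T0 B | a | b
  A -> a
  B -> A S | a
  T0 -> a

CYK table (by increasing span) (cells [i..j] with 0 ≤ i ≤ j ≤ 1 only):
  cell(0,0) a: {A,B,S,T0}  orig:{A,B,S}
  cell(1,1) a: {A,B,S,T0}  orig:{A,B,S}
  cell(0,1) aa: {B,S}

Original NTs in T[0,1] deriving "aa": ["B", "S"]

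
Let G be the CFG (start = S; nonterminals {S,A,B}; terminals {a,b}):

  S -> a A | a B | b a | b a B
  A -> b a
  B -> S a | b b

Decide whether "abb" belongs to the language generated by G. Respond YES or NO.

Convert to CNF:
  S -> T0 T1 | T0 X2 | T1 A | T1 B
  A -> T0 T1
  B -> S T1 | T0 T0
  T0 -> b
  T1 -> a
  X2 -> T1 B

Fill CYK table bottom-up:
  T[0,0] 'a' = {T1}  orig:{}
  T[1,1] 'b' = {T0}  orig:{}
  T[2,2] 'b' = {T0}  orig:{}
  T[0,1] 'ab' = ∅
  T[1,2] 'bb' = {B}
  T[0,2] 'abb' = {S,X2}  orig:{S}

S ∈ T[0,2] ⇒ YES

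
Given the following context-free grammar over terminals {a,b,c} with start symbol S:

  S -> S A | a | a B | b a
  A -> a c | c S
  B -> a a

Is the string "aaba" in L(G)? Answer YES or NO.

CNF form of G:
  S -> S A | T0 B | T2 T0 | a
  A -> T0 T1 | T1 S
  B -> T0 T0
  T0 -> a
  T1 -> c
  T2 -> b

CYK fill:
  cell(0,0) a: {S,T0}  orig:{S}
  cell(1,1) a: {S,T0}  orig:{S}
  cell(2,2) b: {T2}  orig:{}
  cell(3,3) a: {S,T0}  orig:{S}
  cell(0,1) aa: {B}
  cell(1,2) ab: ∅
  cell(2,3) ba: {S}
  cell(0,2) aab: ∅
  cell(1,3) aba: ∅
  cell(0,3) aaba: ∅

S ∉ T[0,3] ⇒ NO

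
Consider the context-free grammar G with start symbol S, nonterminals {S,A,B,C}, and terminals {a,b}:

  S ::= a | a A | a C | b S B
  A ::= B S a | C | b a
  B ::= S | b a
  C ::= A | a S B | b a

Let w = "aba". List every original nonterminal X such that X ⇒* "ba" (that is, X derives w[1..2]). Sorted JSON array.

Convert to CNF:
  S -> T0 A | T0 C | T1 X7 | a
  A -> B X2 | T0 X3 | T1 T0
  B -> T0 A | T0 C | T1 T0 | T1 X4 | a
  C -> B X5 | T0 X6 | T1 T0
  T0 -> a
  T1 -> b
  X2 -> S T0
  X3 -> S B
  X4 -> S B
  X5 -> S T0
  X6 -> S B
  X7 -> S B

CYK table (by increasing span) (cells [i..j] with 1 ≤ i ≤ j ≤ 2 only):
  [1..1]={T1}  "b"  orig:{}
  [2..2]={B,S,T0}  "a"  orig:{B,S}
  [1..2]={A,B,C}  "ba"

Original NTs in T[1,2] deriving "ba": ["A", "B", "C"]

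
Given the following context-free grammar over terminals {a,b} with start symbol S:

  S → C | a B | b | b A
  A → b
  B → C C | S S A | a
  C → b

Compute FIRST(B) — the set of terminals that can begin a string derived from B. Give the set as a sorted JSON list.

Compute FIRST by fixpoint:
[1]
  A via A→b: +{b}
  B via B→a: +{a}
  C via C→b: +{b}
  S via S→C: +{b}
  S via S→a B: +{a}
  FIRST(S)={a,b}  FIRST(A)={b}  FIRST(B)={a}  FIRST(C)={b}
[2]
  B via B→C C: +{b}
  FIRST(S)={a,b}  FIRST(A)={b}  FIRST(B)={a,b}  FIRST(C)={b}
[3] — fixpoint
  FIRST(S)={a,b}  FIRST(A)={b}  FIRST(B)={a,b}  FIRST(C)={b}

FIRST(B) = ["a", "b"]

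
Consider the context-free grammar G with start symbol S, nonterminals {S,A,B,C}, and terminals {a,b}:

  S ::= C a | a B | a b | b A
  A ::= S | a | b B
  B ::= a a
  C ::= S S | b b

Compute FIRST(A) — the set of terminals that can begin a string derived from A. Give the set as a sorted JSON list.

FIRST iteration:
iter 1:
  A via A→a: +{a}
  A via A→b B: +{b}
  B via B→a a: +{a}
  C via C→b b: +{b}
  S via S→C a: +{b}
  S via S→a B: +{a}
  S: {a,b}  A: {a,b}  B: {a}  C: {b}
iter 2:
  C via C→S S: +{a}
  S: {a,b}  A: {a,b}  B: {a}  C: {a,b}
iter 3: done
  S: {a,b}  A: {a,b}  B: {a}  C: {a,b}

FIRST(A) = ["a", "b"]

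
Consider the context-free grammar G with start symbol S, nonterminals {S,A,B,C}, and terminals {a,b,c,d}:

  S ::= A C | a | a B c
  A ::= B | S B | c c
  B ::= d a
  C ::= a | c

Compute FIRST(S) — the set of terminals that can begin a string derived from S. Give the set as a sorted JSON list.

FIRST sets, iterate to fixpoint:
pass 1:
  A via A→c c: +{c}
  B via B→d a: +{d}
  C via C→a: +{a}
  C via C→c: +{c}
  S via S→A C: +{c}
  S via S→a: +{a}
  FIRST(S)={a,c}  FIRST(A)={c}  FIRST(B)={d}  FIRST(C)={a,c}
pass 2:
  A via A→B: +{d}
  A via A→S B: +{a}
  S via S→A C: +{d}
  FIRST(S)={a,c,d}  FIRST(A)={a,c,d}  FIRST(B)={d}  FIRST(C)={a,c}
pass 3: (no change)
  FIRST(S)={a,c,d}  FIRST(A)={a,c,d}  FIRST(B)={d}  FIRST(C)={a,c}

FIRST(S) = ["a", "c", "d"]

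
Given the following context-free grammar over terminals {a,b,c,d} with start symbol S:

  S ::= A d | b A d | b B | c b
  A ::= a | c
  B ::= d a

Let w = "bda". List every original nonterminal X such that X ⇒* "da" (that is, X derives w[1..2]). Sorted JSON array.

Convert to CNF:
  S -> A T0 | T2 B | T2 X4 | T3 T2
  A -> a | c
  B -> T0 T1
  T0 -> d
  T1 -> a
  T2 -> b
  T3 -> c
  X4 -> A T0

Fill CYK table bottom-up, restricted to cells inside w[1..2]:
  cell(1,1) d: {T0}  orig:{}
  cell(2,2) a: {A,T1}  orig:{A}
  cell(1,2) da: {B}

Original NTs in T[1,2] deriving "da": ["B"]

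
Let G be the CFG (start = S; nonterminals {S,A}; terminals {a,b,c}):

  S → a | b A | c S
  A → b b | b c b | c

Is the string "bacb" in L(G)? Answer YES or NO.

CNF form of G:
  S -> T0 A | T1 S | a
  A -> T0 T0 | T0 X2 | c
  T0 -> b
  T1 -> c
  X2 -> T1 T0

CYK fill:
  T[0,0] 'b' = {T0}  orig:{}
  T[1,1] 'a' = {S}
  T[2,2] 'c' = {A,T1}  orig:{A}
  T[3,3] 'b' = {T0}  orig:{}
  T[0,1] 'ba' = ∅
  T[1,2] 'ac' = ∅
  T[2,3] 'cb' = {X2}  orig:{}
  T[0,2] 'bac' = ∅
  T[1,3] 'acb' = ∅
  T[0,3] 'bacb' = ∅

S ∉ T[0,3] ⇒ NO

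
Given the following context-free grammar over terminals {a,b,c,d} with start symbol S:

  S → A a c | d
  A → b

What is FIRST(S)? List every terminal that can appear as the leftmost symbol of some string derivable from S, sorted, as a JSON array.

FIRST sets, iterate to fixpoint:
[1]
  A via A→b: +{b}
  S via S→A a c: +{b}
  S via S→d: +{d}
  FIRST(S)={b,d}  FIRST(A)={b}
[2] (no change)
  FIRST(S)={b,d}  FIRST(A)={b}

FIRST(S) = ["b", "d"]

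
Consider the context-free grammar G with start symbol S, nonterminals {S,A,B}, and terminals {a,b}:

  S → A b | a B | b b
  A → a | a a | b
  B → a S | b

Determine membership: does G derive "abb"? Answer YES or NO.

CNF form of G:
  S -> A T1 | T0 B | T1 T1
  A -> T0 T0 | a | b
  B -> T0 S | b
  T0 -> a
  T1 -> b

Fill CYK table bottom-up:
  T[0,0] 'a' = {A,T0}  orig:{A}
  T[1,1] 'b' = {A,B,T1}  orig:{A,B}
  T[2,2] 'b' = {A,B,T1}  orig:{A,B}
  T[0,1] 'ab' = {S}
  T[1,2] 'bb' = {S}
  T[0,2] 'abb' = {B}

S ∉ T[0,2] ⇒ NO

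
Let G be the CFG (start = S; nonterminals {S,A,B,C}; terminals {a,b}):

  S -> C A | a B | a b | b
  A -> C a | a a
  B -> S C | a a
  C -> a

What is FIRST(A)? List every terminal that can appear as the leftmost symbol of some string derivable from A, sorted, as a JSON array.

FIRST iteration:
round 1:
  A via A→a a: +{a}
  B via B→a a: +{a}
  C via C→a: +{a}
  S via S→C A: +{a}
  S via S→b: +{b}
  S: {a,b}  A: {a}  B: {a}  C: {a}
round 2:
  B via B→S C: +{b}
  S: {a,b}  A: {a}  B: {a,b}  C: {a}
round 3: — fixpoint
  S: {a,b}  A: {a}  B: {a,b}  C: {a}

FIRST(A) = ["a"]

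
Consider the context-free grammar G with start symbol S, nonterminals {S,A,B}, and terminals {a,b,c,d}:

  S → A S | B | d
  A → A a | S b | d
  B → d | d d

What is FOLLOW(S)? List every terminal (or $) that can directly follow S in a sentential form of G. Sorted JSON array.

FIRST iteration:
iter 1:
  A via A→d: +{d}
  B via B→d: +{d}
  S via S→A S: +{d}
  FIRST(S)={d}  FIRST(A)={d}  FIRST(B)={d}
iter 2: (no change)
  FIRST(S)={d}  FIRST(A)={d}  FIRST(B)={d}

FOLLOW sets:
FOLLOW(S) := {$}
[1]
  A→A a: FOLLOW(A) ⊇ FIRST(a) = {a}; new: +{a}
  A→S b: FOLLOW(S) ⊇ FIRST(b) = {b}; new: +{b}
  S→A S: FOLLOW(A) ⊇ FIRST(S) = {d}; new: +{d}
  S→B: FOLLOW(B) ⊇ FOLLOW(S) ⊇ {$,b}; new: +{$,b}
  S: {$,b}  A: {a,d}  B: {$,b}
[2] (no change)
  S: {$,b}  A: {a,d}  B: {$,b}

FOLLOW(S) = ["$", "b"]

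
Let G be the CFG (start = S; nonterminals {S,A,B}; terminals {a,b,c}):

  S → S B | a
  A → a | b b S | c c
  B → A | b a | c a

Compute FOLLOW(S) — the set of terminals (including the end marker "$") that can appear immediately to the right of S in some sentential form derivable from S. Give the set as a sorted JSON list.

Compute FIRST by fixpoint:
round 1:
  A via A→a: +{a}
  A via A→b b S: +{b}
  A via A→c c: +{c}
  B via B→A: +{a,b,c}
  S via S→a: +{a}
  FIRST(S)={a}  FIRST(A)={a,b,c}  FIRST(B)={a,b,c}
round 2: (no change)
  FIRST(S)={a}  FIRST(A)={a,b,c}  FIRST(B)={a,b,c}

FOLLOW iteration:
FOLLOW(S) := {$}
round 1:
  S→S B: FOLLOW(S) ⊇ FIRST(B) = {a,b,c}; new: +{a,b,c}
  S→S B: FOLLOW(B) ⊇ FOLLOW(S) ⊇ {$,a,b,c}; new: +{$,a,b,c}
  FOLLOW(S)={$,a,b,c}  FOLLOW(A)={}  FOLLOW(B)={$,a,b,c}
round 2:
  B→A: FOLLOW(A) ⊇ FOLLOW(B) ⊇ {$,a,b,c}; new: +{$,a,b,c}
  FOLLOW(S)={$,a,b,c}  FOLLOW(A)={$,a,b,c}  FOLLOW(B)={$,a,b,c}
round 3: (stable)
  FOLLOW(S)={$,a,b,c}  FOLLOW(A)={$,a,b,c}  FOLLOW(B)={$,a,b,c}

FOLLOW(S) = ["$", "a", "b", "c"]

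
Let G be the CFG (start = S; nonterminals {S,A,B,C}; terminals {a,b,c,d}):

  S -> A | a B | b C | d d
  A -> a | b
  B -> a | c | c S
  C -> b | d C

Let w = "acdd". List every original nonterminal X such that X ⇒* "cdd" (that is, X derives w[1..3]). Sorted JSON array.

Convert to CNF:
  S -> T1 T1 | T2 B | T3 C | a | b
  A -> a | b
  B -> T0 S | a | c
  C -> T1 C | b
  T0 -> c
  T1 -> d
  T2 -> a
  T3 -> b

Fill CYK table bottom-up (cells [i..j] with 1 ≤ i ≤ j ≤ 3 only):
  T[1,1] 'c' = {B,T0}  orig:{B}
  T[2,2] 'd' = {T1}  orig:{}
  T[3,3] 'd' = {T1}  orig:{}
  T[1,2] 'cd' = ∅
  T[2,3] 'dd' = {S}
  T[1,3] 'cdd' = {B}

Original NTs in T[1,3] deriving "cdd": ["B"]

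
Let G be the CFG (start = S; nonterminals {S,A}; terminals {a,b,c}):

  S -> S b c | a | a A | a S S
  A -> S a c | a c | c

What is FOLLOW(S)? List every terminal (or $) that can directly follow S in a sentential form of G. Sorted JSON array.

FIRST sets, iterate to fixpoint:
[1]
  A via A→a c: +{a}
  A via A→c: +{c}
  S via S→a: +{a}
  FIRST[S]={a}  FIRST[A]={a,c}
[2] done
  FIRST[S]={a}  FIRST[A]={a,c}

Compute FOLLOW by fixpoint:
FOLLOW(S) := {$}
pass 1:
  A→S a c: FOLLOW(S) ⊇ FIRST(a) = {a}; new: +{a}
  S→S b c: FOLLOW(S) ⊇ FIRST(b) = {b}; new: +{b}
  S→a A: FOLLOW(A) ⊇ FOLLOW(S) ⊇ {$,a,b}; new: +{$,a,b}
  S: {$,a,b}  A: {$,a,b}
pass 2: — fixpoint
  S: {$,a,b}  A: {$,a,b}

FOLLOW(S) = ["$", "a", "b"]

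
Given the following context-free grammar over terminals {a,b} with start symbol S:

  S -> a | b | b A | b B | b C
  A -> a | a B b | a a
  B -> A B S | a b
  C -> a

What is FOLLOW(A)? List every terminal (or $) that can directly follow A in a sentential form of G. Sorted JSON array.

Compute FIRST by fixpoint:
[1]
  A via A→a: +{a}
  B via B→A B S: +{a}
  C via C→a: +{a}
  S via S→a: +{a}
  S via S→b: +{b}
  FIRST[S]={a,b}  FIRST[A]={a}  FIRST[B]={a}  FIRST[C]={a}
[2] (no change)
  FIRST[S]={a,b}  FIRST[A]={a}  FIRST[B]={a}  FIRST[C]={a}

FOLLOW iteration:
seed FOLLOW(S) with $
pass 1:
  A→a B b: FOLLOW(B) ⊇ FIRST(b) = {b}; new: +{b}
  B→A B S: FOLLOW(A) ⊇ FIRST(B) = {a}; new: +{a}
  B→A B S: FOLLOW(B) ⊇ FIRST(S) = {a,b}; new: +{a}
  B→A B S: FOLLOW(S) ⊇ FOLLOW(B) ⊇ {a,b}; new: +{a,b}
  S→b A: FOLLOW(A) ⊇ FOLLOW(S) ⊇ {$,a,b}; new: +{$,b}
  S→b B: FOLLOW(B) ⊇ FOLLOW(S) ⊇ {$,a,b}; new: +{$}
  S→b C: FOLLOW(C) ⊇ FOLLOW(S) ⊇ {$,a,b}; new: +{$,a,b}
  FOLLOW(S)={$,a,b}  FOLLOW(A)={$,a,b}  FOLLOW(B)={$,a,b}  FOLLOW(C)={$,a,b}
pass 2: done
  FOLLOW(S)={$,a,b}  FOLLOW(A)={$,a,b}  FOLLOW(B)={$,a,b}  FOLLOW(C)={$,a,b}

FOLLOW(A) = ["$", "a", "b"]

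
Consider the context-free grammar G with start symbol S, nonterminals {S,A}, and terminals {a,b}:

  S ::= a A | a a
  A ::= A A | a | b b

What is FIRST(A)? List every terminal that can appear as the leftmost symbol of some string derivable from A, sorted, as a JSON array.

Compute FIRST by fixpoint:
iter 1:
  A via A→a: +{a}
  A via A→b b: +{b}
  S via S→a A: +{a}
  FIRST[S]={a}  FIRST[A]={a,b}
iter 2: — fixpoint
  FIRST[S]={a}  FIRST[A]={a,b}

FIRST(A) = ["a", "b"]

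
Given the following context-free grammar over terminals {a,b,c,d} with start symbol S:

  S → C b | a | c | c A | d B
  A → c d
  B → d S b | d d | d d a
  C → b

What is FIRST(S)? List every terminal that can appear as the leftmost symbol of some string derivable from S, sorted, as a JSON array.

Compute FIRST by fixpoint:
pass 1:
  A via A→c d: +{c}
  B via B→d S b: +{d}
  C via C→b: +{b}
  S via S→C b: +{b}
  S via S→a: +{a}
  S via S→c: +{c}
  S via S→d B: +{d}
  FIRST(S)={a,b,c,d}  FIRST(A)={c}  FIRST(B)={d}  FIRST(C)={b}
pass 2: done
  FIRST(S)={a,b,c,d}  FIRST(A)={c}  FIRST(B)={d}  FIRST(C)={b}

FIRST(S) = ["a", "b", "c", "d"]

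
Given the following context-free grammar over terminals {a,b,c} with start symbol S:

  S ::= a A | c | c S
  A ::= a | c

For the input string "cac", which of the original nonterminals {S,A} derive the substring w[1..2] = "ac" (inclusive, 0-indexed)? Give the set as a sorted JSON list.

Convert to CNF:
  S -> T0 A | T1 S | c
  A -> a | c
  T0 -> a
  T1 -> c

Fill CYK table bottom-up — only the sub-triangle for w[1..2]:
  cell(1,1) a: {A,T0}  orig:{A}
  cell(2,2) c: {A,S,T1}  orig:{A,S}
  cell(1,2) ac: {S}

Original NTs in T[1,2] deriving "ac": ["S"]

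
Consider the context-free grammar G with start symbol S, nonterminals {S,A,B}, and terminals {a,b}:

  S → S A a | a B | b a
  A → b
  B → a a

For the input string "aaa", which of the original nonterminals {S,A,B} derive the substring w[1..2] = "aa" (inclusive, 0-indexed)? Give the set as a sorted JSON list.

Convert to CNF:
  S -> S X2 | T0 B | T1 T0
  A -> b
  B -> T0 T0
  T0 -> a
  T1 -> b
  X2 -> A T0

CYK fill, restricted to cells inside w[1..2]:
  T[1,1] 'a' = {T0}  orig:{}
  T[2,2] 'a' = {T0}  orig:{}
  T[1,2] 'aa' = {B}

Original NTs in T[1,2] deriving "aa": ["B"]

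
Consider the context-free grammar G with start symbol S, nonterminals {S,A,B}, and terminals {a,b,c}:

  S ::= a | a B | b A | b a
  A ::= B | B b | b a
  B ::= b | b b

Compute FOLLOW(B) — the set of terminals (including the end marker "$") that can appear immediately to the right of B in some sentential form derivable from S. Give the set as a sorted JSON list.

FIRST iteration:
round 1:
  A via A→b a: +{b}
  B via B→b: +{b}
  S via S→a: +{a}
  S via S→b A: +{b}
  FIRST[S]={a,b}  FIRST[A]={b}  FIRST[B]={b}
round 2: (stable)
  FIRST[S]={a,b}  FIRST[A]={b}  FIRST[B]={b}

FOLLOW iteration:
seed FOLLOW(S) with $
pass 1:
  A→B b: FOLLOW(B) ⊇ FIRST(b) = {b}; new: +{b}
  S→a B: FOLLOW(B) ⊇ FOLLOW(S) ⊇ {$}; new: +{$}
  S→b A: FOLLOW(A) ⊇ FOLLOW(S) ⊇ {$}; new: +{$}
  S: {$}  A: {$}  B: {$,b}
pass 2: — fixpoint
  S: {$}  A: {$}  B: {$,b}

FOLLOW(B) = ["$", "b"]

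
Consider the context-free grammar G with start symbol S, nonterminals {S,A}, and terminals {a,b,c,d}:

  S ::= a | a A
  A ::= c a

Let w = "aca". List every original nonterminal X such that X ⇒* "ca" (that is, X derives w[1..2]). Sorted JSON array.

Convert to CNF:
  S -> T1 A | a
  A -> T0 T1
  T0 -> c
  T1 -> a

Fill CYK table bottom-up, restricted to cells inside w[1..2]:
  [1..1]={T0}  "c"  orig:{}
  [2..2]={S,T1}  "a"  orig:{S}
  [1..2]={A}  "ca"

Original NTs in T[1,2] deriving "ca": ["A"]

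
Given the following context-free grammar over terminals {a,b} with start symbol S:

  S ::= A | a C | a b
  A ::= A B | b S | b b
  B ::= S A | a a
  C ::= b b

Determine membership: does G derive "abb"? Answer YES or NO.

CNF form of G:
  S -> A B | T0 S | T0 T0 | T1 C | T1 T0
  A -> A B | T0 S | T0 T0
  B -> S A | T1 T1
  C -> T0 T0
  T0 -> b
  T1 -> a

Fill CYK table bottom-up:
  cell(0,0) a: {T1}  orig:{}
  cell(1,1) b: {T0}  orig:{}
  cell(2,2) b: {T0}  orig:{}
  cell(0,1) ab: {S}
  cell(1,2) bb: {A,C,S}
  cell(0,2) abb: {S}

S ∈ T[0,2] ⇒ YES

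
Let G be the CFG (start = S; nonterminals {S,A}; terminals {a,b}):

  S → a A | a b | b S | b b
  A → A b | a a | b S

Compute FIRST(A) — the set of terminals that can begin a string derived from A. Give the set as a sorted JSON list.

FIRST sets, iterate to fixpoint:
iter 1:
  A via A→a a: +{a}
  A via A→b S: +{b}
  S via S→a A: +{a}
  S via S→b S: +{b}
  FIRST[S]={a,b}  FIRST[A]={a,b}
iter 2: (no change)
  FIRST[S]={a,b}  FIRST[A]={a,b}

FIRST(A) = ["a", "b"]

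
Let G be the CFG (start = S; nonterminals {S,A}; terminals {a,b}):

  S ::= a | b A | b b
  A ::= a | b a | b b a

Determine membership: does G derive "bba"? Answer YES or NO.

CNF form of G:
  S -> T0 A | T0 T0 | a
  A -> T0 T1 | T0 X2 | a
  T0 -> b
  T1 -> a
  X2 -> T0 T1

Fill CYK table bottom-up:
  cell(0,0) b: {T0}  orig:{}
  cell(1,1) b: {T0}  orig:{}
  cell(2,2) a: {A,S,T1}  orig:{A,S}
  cell(0,1) bb: {S}
  cell(1,2) ba: {A,S,X2}  orig:{A,S}
  cell(0,2) bba: {A,S}

S ∈ T[0,2] ⇒ YES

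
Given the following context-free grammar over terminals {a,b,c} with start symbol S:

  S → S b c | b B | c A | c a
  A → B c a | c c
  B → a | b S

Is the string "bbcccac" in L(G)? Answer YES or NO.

CNF form of G:
  S -> S X4 | T0 A | T0 T1 | T2 B
  A -> B X3 | T0 T0
  B -> T2 S | a
  T0 -> c
  T1 -> a
  T2 -> b
  X3 -> T0 T1
  X4 -> T2 T0

CYK table (by increasing span):
  T[0,0] 'b' = {T2}  orig:{}
  T[1,1] 'b' = {T2}  orig:{}
  T[2,2] 'c' = {T0}  orig:{}
  T[3,3] 'c' = {T0}  orig:{}
  T[4,4] 'c' = {T0}  orig:{}
  T[5,5] 'a' = {B,T1}  orig:{B}
  T[6,6] 'c' = {T0}  orig:{}
  T[0,1] 'bb' = ∅
  T[1,2] 'bc' = {X4}  orig:{}
  T[2,3] 'cc' = {A}
  T[3,4] 'cc' = {A}
  T[4,5] 'ca' = {S,X3}  orig:{S}
  T[5,6] 'ac' = ∅
  T[0,2] 'bbc' = ∅
  T[1,3] 'bcc' = ∅
  T[2,4] 'ccc' = {S}
  T[3,5] 'cca' = ∅
  T[4,6] 'cac' = ∅
  T[0,3] 'bbcc' = ∅
  T[1,4] 'bccc' = {B}
  T[2,5] 'ccca' = ∅
  T[3,6] 'ccac' = ∅
  T[0,4] 'bbccc' = {S}
  T[1,5] 'bccca' = ∅
  T[2,6] 'cccac' = ∅
  T[0,5] 'bbccca' = ∅
  T[1,6] 'bcccac' = ∅
  T[0,6] 'bbcccac' = ∅

S ∉ T[0,6] ⇒ NO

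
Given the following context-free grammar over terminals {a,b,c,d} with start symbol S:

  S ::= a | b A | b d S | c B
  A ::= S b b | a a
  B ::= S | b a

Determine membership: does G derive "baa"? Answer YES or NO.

Convert to CNF:
  S -> T0 A | T0 X6 | T3 B | a
  A -> S X4 | T1 T1
  B -> T0 A | T0 T1 | T0 X5 | T3 B | a
  T0 -> b
  T1 -> a
  T2 -> d
  T3 -> c
  X4 -> T0 T0
  X5 -> T2 S
  X6 -> T2 S

Fill CYK table bottom-up:
  [0..0]={T0}  "b"  orig:{}
  [1..1]={B,S,T1}  "a"  orig:{B,S}
  [2..2]={B,S,T1}  "a"  orig:{B,S}
  [0..1]={B}  "ba"
  [1..2]={A}  "aa"
  [0..2]={B,S}  "baa"

S ∈ T[0,2] ⇒ YES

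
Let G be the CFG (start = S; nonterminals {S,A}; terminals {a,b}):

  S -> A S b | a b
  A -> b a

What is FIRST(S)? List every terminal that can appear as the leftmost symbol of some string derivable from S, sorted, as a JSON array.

Compute FIRST by fixpoint:
[1]
  A via A→b a: +{b}
  S via S→A S b: +{b}
  S via S→a b: +{a}
  FIRST[S]={a,b}  FIRST[A]={b}
[2] (stable)
  FIRST[S]={a,b}  FIRST[A]={b}

FIRST(S) = ["a", "b"]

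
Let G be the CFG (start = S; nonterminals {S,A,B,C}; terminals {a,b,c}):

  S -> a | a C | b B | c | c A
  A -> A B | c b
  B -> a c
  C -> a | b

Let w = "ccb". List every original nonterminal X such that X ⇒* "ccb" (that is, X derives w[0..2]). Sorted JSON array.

CNF form of G:
  S -> T0 A | T1 B | T2 C | a | c
  A -> A B | T0 T1
  B -> T2 T0
  C -> a | b
  T0 -> c
  T1 -> b
  T2 -> a

CYK table (by increasing span), restricted to cells inside w[0..2]:
  cell(0,0) c: {S,T0}  orig:{S}
  cell(1,1) c: {S,T0}  orig:{S}
  cell(2,2) b: {C,T1}  orig:{C}
  cell(0,1) cc: ∅
  cell(1,2) cb: {A}
  cell(0,2) ccb: {S}

Original NTs in T[0,2] deriving "ccb": ["S"]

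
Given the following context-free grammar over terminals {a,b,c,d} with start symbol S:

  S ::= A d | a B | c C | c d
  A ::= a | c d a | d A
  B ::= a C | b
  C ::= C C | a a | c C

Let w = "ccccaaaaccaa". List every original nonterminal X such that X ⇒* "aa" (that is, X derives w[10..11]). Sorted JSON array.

Convert to CNF:
  S -> A T1 | T0 C | T0 T1 | T2 B
  A -> T0 X3 | T1 A | a
  B -> T2 C | b
  C -> C C | T0 C | T2 T2
  T0 -> c
  T1 -> d
  T2 -> a
  X3 -> T1 T2

Fill CYK table bottom-up — only the sub-triangle for w[10..11]:
  T[10,10] 'a' = {A,T2}  orig:{A}
  T[11,11] 'a' = {A,T2}  orig:{A}
  T[10,11] 'aa' = {C}

Original NTs in T[10,11] deriving "aa": ["C"]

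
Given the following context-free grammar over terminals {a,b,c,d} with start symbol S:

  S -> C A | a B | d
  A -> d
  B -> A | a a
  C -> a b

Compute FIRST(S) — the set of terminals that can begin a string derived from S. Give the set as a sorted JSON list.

FIRST iteration:
[1]
  A via A→d: +{d}
  B via B→A: +{d}
  B via B→a a: +{a}
  C via C→a b: +{a}
  S via S→C A: +{a}
  S via S→d: +{d}
  FIRST[S]={a,d}  FIRST[A]={d}  FIRST[B]={a,d}  FIRST[C]={a}
[2] (no change)
  FIRST[S]={a,d}  FIRST[A]={d}  FIRST[B]={a,d}  FIRST[C]={a}

FIRST(S) = ["a", "d"]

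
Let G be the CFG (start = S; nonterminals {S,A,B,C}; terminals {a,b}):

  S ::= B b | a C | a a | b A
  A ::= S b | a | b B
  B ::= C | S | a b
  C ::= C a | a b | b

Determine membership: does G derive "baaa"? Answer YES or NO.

CNF form of G:
  S -> B T0 | T0 A | T1 C | T1 T1
  A -> S T0 | T0 B | a
  B -> B T0 | C T1 | T0 A | T1 C | T1 T0 | T1 T1 | b
  C -> C T1 | T1 T0 | b
  T0 -> b
  T1 -> a

CYK fill:
  [0..0]={B,C,T0}  "b"  orig:{B,C}
  [1..1]={A,T1}  "a"  orig:{A}
  [2..2]={A,T1}  "a"  orig:{A}
  [3..3]={A,T1}  "a"  orig:{A}
  [0..1]={B,C,S}  "ba"
  [1..2]={B,S}  "aa"
  [2..3]={B,S}  "aa"
  [0..2]={A,B,C}  "baa"
  [1..3]=∅  "aaa"
  [0..3]={B,C}  "baaa"

S ∉ T[0,3] ⇒ NO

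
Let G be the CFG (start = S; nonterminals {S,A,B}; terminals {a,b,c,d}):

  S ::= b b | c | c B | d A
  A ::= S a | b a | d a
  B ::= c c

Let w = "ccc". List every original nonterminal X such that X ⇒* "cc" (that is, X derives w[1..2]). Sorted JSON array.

CNF form of G:
  S -> T1 T1 | T2 A | T3 B | c
  A -> S T0 | T1 T0 | T2 T0
  B -> T3 T3
  T0 -> a
  T1 -> b
  T2 -> d
  T3 -> c

CYK fill (cells [i..j] with 1 ≤ i ≤ j ≤ 2 only):
  T[1,1] 'c' = {S,T3}  orig:{S}
  T[2,2] 'c' = {S,T3}  orig:{S}
  T[1,2] 'cc' = {B}

Original NTs in T[1,2] deriving "cc": ["B"]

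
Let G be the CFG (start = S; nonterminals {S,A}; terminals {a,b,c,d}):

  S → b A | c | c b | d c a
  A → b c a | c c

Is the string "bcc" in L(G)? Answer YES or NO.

CNF form of G:
  S -> T0 A | T1 T0 | T3 X5 | c
  A -> T0 X4 | T1 T1
  T0 -> b
  T1 -> c
  T2 -> a
  T3 -> d
  X4 -> T1 T2
  X5 -> T1 T2

CYK fill:
  T[0,0] 'b' = {T0}  orig:{}
  T[1,1] 'c' = {S,T1}  orig:{S}
  T[2,2] 'c' = {S,T1}  orig:{S}
  T[0,1] 'bc' = ∅
  T[1,2] 'cc' = {A}
  T[0,2] 'bcc' = {S}

S ∈ T[0,2] ⇒ YES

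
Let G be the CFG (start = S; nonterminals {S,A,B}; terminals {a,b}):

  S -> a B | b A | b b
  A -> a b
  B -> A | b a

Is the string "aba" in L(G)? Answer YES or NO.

CNF form of G:
  S -> T0 B | T1 A | T1 T1
  A -> T0 T1
  B -> T0 T1 | T1 T0
  T0 -> a
  T1 -> b

CYK table (by increasing span):
  T[0,0] 'a' = {T0}  orig:{}
  T[1,1] 'b' = {T1}  orig:{}
  T[2,2] 'a' = {T0}  orig:{}
  T[0,1] 'ab' = {A,B}
  T[1,2] 'ba' = {B}
  T[0,2] 'aba' = {S}

S ∈ T[0,2] ⇒ YES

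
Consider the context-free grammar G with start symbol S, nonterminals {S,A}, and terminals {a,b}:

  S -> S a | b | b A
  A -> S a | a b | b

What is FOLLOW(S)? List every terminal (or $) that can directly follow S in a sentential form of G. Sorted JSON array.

FIRST sets, iterate to fixpoint:
iter 1:
  A via A→a b: +{a}
  A via A→b: +{b}
  S via S→b: +{b}
  S: {b}  A: {a,b}
iter 2: (no change)
  S: {b}  A: {a,b}

FOLLOW iteration:
seed FOLLOW(S) with $
pass 1:
  A→S a: FOLLOW(S) ⊇ FIRST(a) = {a}; new: +{a}
  S→b A: FOLLOW(A) ⊇ FOLLOW(S) ⊇ {$,a}; new: +{$,a}
  S: {$,a}  A: {$,a}
pass 2: (stable)
  S: {$,a}  A: {$,a}

FOLLOW(S) = ["$", "a"]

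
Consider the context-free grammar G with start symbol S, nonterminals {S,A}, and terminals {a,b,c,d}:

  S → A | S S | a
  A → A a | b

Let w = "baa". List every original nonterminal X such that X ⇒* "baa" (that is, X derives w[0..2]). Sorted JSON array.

CNF form of G:
  S -> A T0 | S S | a | b
  A -> A T0 | b
  T0 -> a

CYK table (by increasing span) — only the sub-triangle for w[0..2]:
  T[0,0] 'b' = {A,S}
  T[1,1] 'a' = {S,T0}  orig:{S}
  T[2,2] 'a' = {S,T0}  orig:{S}
  T[0,1] 'ba' = {A,S}
  T[1,2] 'aa' = {S}
  T[0,2] 'baa' = {A,S}

Original NTs in T[0,2] deriving "baa": ["A", "S"]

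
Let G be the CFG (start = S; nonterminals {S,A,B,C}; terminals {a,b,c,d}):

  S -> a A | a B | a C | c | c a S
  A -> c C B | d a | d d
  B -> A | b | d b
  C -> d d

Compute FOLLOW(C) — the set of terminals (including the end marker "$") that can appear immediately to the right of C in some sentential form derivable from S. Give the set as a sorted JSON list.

FIRST sets, iterate to fixpoint:
[1]
  A via A→c C B: +{c}
  A via A→d a: +{d}
  B via B→A: +{c,d}
  B via B→b: +{b}
  C via C→d d: +{d}
  S via S→a A: +{a}
  S via S→c: +{c}
  FIRST[S]={a,c}  FIRST[A]={c,d}  FIRST[B]={b,c,d}  FIRST[C]={d}
[2] (no change)
  FIRST[S]={a,c}  FIRST[A]={c,d}  FIRST[B]={b,c,d}  FIRST[C]={d}

FOLLOW sets:
initialize: $ ∈ FOLLOW(S)
iter 1:
  A→c C B: FOLLOW(C) ⊇ FIRST(B) = {b,c,d}; new: +{b,c,d}
  S→a A: FOLLOW(A) ⊇ FOLLOW(S) ⊇ {$}; new: +{$}
  S→a B: FOLLOW(B) ⊇ FOLLOW(S) ⊇ {$}; new: +{$}
  S→a C: FOLLOW(C) ⊇ FOLLOW(S) ⊇ {$}; new: +{$}
  FOLLOW(S)={$}  FOLLOW(A)={$}  FOLLOW(B)={$}  FOLLOW(C)={$,b,c,d}
iter 2: — fixpoint
  FOLLOW(S)={$}  FOLLOW(A)={$}  FOLLOW(B)={$}  FOLLOW(C)={$,b,c,d}

FOLLOW(C) = ["$", "b", "c", "d"]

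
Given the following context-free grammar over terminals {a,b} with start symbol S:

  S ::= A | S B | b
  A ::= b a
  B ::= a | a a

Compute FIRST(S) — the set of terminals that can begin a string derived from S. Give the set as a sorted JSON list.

Compute FIRST by fixpoint:
iter 1:
  A via A→b a: +{b}
  B via B→a: +{a}
  S via S→A: +{b}
  FIRST[S]={b}  FIRST[A]={b}  FIRST[B]={a}
iter 2: (stable)
  FIRST[S]={b}  FIRST[A]={b}  FIRST[B]={a}

FIRST(S) = ["b"]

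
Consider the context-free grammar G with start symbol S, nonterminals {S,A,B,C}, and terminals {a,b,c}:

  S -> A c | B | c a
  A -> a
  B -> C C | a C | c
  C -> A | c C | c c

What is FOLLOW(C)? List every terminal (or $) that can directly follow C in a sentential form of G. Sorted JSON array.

FIRST iteration:
[1]
  A via A→a: +{a}
  B via B→a C: +{a}
  B via B→c: +{c}
  C via C→A: +{a}
  C via C→c C: +{c}
  S via S→A c: +{a}
  S via S→B: +{c}
  S: {a,c}  A: {a}  B: {a,c}  C: {a,c}
[2] done
  S: {a,c}  A: {a}  B: {a,c}  C: {a,c}

FOLLOW iteration:
initialize: $ ∈ FOLLOW(S)
iter 1:
  B→C C: FOLLOW(C) ⊇ FIRST(C) = {a,c}; new: +{a,c}
  C→A: FOLLOW(A) ⊇ FOLLOW(C) ⊇ {a,c}; new: +{a,c}
  S→B: FOLLOW(B) ⊇ FOLLOW(S) ⊇ {$}; new: +{$}
  FOLLOW[S]={$}  FOLLOW[A]={a,c}  FOLLOW[B]={$}  FOLLOW[C]={a,c}
iter 2:
  B→C C: FOLLOW(C) ⊇ FOLLOW(B) ⊇ {$}; new: +{$}
  C→A: FOLLOW(A) ⊇ FOLLOW(C) ⊇ {$,a,c}; new: +{$}
  FOLLOW[S]={$}  FOLLOW[A]={$,a,c}  FOLLOW[B]={$}  FOLLOW[C]={$,a,c}
iter 3: (stable)
  FOLLOW[S]={$}  FOLLOW[A]={$,a,c}  FOLLOW[B]={$}  FOLLOW[C]={$,a,c}

FOLLOW(C) = ["$", "a", "c"]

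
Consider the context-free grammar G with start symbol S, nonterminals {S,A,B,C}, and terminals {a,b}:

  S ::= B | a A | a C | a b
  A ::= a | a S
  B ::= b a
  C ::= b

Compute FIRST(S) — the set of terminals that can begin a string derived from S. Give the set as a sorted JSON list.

FIRST iteration:
round 1:
  A via A→a: +{a}
  B via B→b a: +{b}
  C via C→b: +{b}
  S via S→B: +{b}
  S via S→a A: +{a}
  FIRST(S)={a,b}  FIRST(A)={a}  FIRST(B)={b}  FIRST(C)={b}
round 2: (no change)
  FIRST(S)={a,b}  FIRST(A)={a}  FIRST(B)={b}  FIRST(C)={b}

FIRST(S) = ["a", "b"]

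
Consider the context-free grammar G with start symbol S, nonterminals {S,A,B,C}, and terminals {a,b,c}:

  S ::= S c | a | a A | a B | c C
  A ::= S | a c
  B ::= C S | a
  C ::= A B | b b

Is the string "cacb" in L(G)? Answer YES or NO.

CNF form of G:
  S -> S T0 | T0 C | T1 A | T1 B | a
  A -> S T0 | T0 C | T1 A | T1 B | T1 T0 | a
  B -> C S | a
  C -> A B | T2 T2
  T0 -> c
  T1 -> a
  T2 -> b

CYK table (by increasing span):
  cell(0,0) c: {T0}  orig:{}
  cell(1,1) a: {A,B,S,T1}  orig:{A,B,S}
  cell(2,2) c: {T0}  orig:{}
  cell(3,3) b: {T2}  orig:{}
  cell(0,1) ca: ∅
  cell(1,2) ac: {A,S}
  cell(2,3) cb: ∅
  cell(0,2) cac: ∅
  cell(1,3) acb: ∅
  cell(0,3) cacb: ∅

S ∉ T[0,3] ⇒ NO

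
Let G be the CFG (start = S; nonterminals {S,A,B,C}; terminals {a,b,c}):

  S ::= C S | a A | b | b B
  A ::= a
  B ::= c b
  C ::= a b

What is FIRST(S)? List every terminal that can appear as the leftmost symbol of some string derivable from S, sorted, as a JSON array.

Compute FIRST by fixpoint:
iter 1:
  A via A→a: +{a}
  B via B→c b: +{c}
  C via C→a b: +{a}
  S via S→C S: +{a}
  S via S→b: +{b}
  FIRST(S)={a,b}  FIRST(A)={a}  FIRST(B)={c}  FIRST(C)={a}
iter 2: (stable)
  FIRST(S)={a,b}  FIRST(A)={a}  FIRST(B)={c}  FIRST(C)={a}

FIRST(S) = ["a", "b"]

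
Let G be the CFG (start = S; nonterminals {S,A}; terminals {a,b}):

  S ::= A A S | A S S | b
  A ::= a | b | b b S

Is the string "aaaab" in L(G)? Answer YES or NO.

CNF form of G:
  S -> A X2 | A X3 | b
  A -> T0 X1 | a | b
  T0 -> b
  X1 -> T0 S
  X2 -> A S
  X3 -> S S

CYK table (by increasing span):
  [0..0]={A}  "a"
  [1..1]={A}  "a"
  [2..2]={A}  "a"
  [3..3]={A}  "a"
  [4..4]={A,S,T0}  "b"  orig:{A,S}
  [0..1]=∅  "aa"
  [1..2]=∅  "aa"
  [2..3]=∅  "aa"
  [3..4]={X2}  "ab"  orig:{}
  [0..2]=∅  "aaa"
  [1..3]=∅  "aaa"
  [2..4]={S}  "aab"
  [0..3]=∅  "aaaa"
  [1..4]={X2}  "aaab"  orig:{}
  [0..4]={S}  "aaaab"

S ∈ T[0,4] ⇒ YES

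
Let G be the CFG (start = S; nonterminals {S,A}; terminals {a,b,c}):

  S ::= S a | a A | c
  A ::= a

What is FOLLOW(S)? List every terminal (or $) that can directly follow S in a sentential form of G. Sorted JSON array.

FIRST sets, iterate to fixpoint:
pass 1:
  A via A→a: +{a}
  S via S→a A: +{a}
  S via S→c: +{c}
  FIRST(S)={a,c}  FIRST(A)={a}
pass 2: (no change)
  FIRST(S)={a,c}  FIRST(A)={a}

FOLLOW iteration:
seed FOLLOW(S) with $
[1]
  S→S a: FOLLOW(S) ⊇ FIRST(a) = {a}; new: +{a}
  S→a A: FOLLOW(A) ⊇ FOLLOW(S) ⊇ {$,a}; new: +{$,a}
  S: {$,a}  A: {$,a}
[2] (no change)
  S: {$,a}  A: {$,a}

FOLLOW(S) = ["$", "a"]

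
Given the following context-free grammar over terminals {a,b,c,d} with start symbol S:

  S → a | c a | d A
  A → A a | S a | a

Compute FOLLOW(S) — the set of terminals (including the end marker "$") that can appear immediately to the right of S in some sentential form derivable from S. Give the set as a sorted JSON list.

FIRST iteration:
iter 1:
  A via A→a: +{a}
  S via S→a: +{a}
  S via S→c a: +{c}
  S via S→d A: +{d}
  FIRST[S]={a,c,d}  FIRST[A]={a}
iter 2:
  A via A→S a: +{c,d}
  FIRST[S]={a,c,d}  FIRST[A]={a,c,d}
iter 3: — fixpoint
  FIRST[S]={a,c,d}  FIRST[A]={a,c,d}

Compute FOLLOW by fixpoint:
seed FOLLOW(S) with $
iter 1:
  A→A a: FOLLOW(A) ⊇ FIRST(a) = {a}; new: +{a}
  A→S a: FOLLOW(S) ⊇ FIRST(a) = {a}; new: +{a}
  S→d A: FOLLOW(A) ⊇ FOLLOW(S) ⊇ {$,a}; new: +{$}
  FOLLOW(S)={$,a}  FOLLOW(A)={$,a}
iter 2: (no change)
  FOLLOW(S)={$,a}  FOLLOW(A)={$,a}

FOLLOW(S) = ["$", "a"]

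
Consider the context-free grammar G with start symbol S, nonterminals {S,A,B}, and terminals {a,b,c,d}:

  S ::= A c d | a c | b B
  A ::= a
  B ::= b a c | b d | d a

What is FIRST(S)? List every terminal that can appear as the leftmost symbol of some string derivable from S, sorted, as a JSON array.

Compute FIRST by fixpoint:
round 1:
  A via A→a: +{a}
  B via B→b a c: +{b}
  B via B→d a: +{d}
  S via S→A c d: +{a}
  S via S→b B: +{b}
  FIRST[S]={a,b}  FIRST[A]={a}  FIRST[B]={b,d}
round 2: (stable)
  FIRST[S]={a,b}  FIRST[A]={a}  FIRST[B]={b,d}

FIRST(S) = ["a", "b"]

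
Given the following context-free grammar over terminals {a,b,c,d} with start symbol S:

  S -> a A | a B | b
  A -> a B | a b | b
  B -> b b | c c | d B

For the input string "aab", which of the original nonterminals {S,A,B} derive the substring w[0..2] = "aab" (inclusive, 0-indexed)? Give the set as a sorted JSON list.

Convert to CNF:
  S -> T0 A | T0 B | b
  A -> T0 B | T0 T1 | b
  B -> T1 T1 | T2 T2 | T3 B
  T0 -> a
  T1 -> b
  T2 -> c
  T3 -> d

CYK table (by increasing span) — only the sub-triangle for w[0..2]:
  cell(0,0) a: {T0}  orig:{}
  cell(1,1) a: {T0}  orig:{}
  cell(2,2) b: {A,S,T1}  orig:{A,S}
  cell(0,1) aa: ∅
  cell(1,2) ab: {A,S}
  cell(0,2) aab: {S}

Original NTs in T[0,2] deriving "aab": ["S"]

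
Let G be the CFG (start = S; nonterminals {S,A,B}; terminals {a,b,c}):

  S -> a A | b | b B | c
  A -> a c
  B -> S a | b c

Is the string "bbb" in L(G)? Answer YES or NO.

CNF form of G:
  S -> T0 A | T2 B | b | c
  A -> T0 T1
  B -> S T0 | T2 T1
  T0 -> a
  T1 -> c
  T2 -> b

CYK fill:
  [0..0]={S,T2}  "b"  orig:{S}
  [1..1]={S,T2}  "b"  orig:{S}
  [2..2]={S,T2}  "b"  orig:{S}
  [0..1]=∅  "bb"
  [1..2]=∅  "bb"
  [0..2]=∅  "bbb"

S ∉ T[0,2] ⇒ NO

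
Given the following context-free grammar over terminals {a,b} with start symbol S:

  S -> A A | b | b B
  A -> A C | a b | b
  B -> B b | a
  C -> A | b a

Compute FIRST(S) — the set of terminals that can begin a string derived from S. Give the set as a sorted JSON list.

FIRST sets, iterate to fixpoint:
round 1:
  A via A→a b: +{a}
  A via A→b: +{b}
  B via B→a: +{a}
  C via C→A: +{a,b}
  S via S→A A: +{a,b}
  S: {a,b}  A: {a,b}  B: {a}  C: {a,b}
round 2: (no change)
  S: {a,b}  A: {a,b}  B: {a}  C: {a,b}

FIRST(S) = ["a", "b"]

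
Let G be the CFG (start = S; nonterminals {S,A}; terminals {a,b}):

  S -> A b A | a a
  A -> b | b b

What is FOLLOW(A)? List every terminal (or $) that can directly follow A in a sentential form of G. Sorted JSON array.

FIRST sets, iterate to fixpoint:
pass 1:
  A via A→b: +{b}
  S via S→A b A: +{b}
  S via S→a a: +{a}
  S: {a,b}  A: {b}
pass 2: — fixpoint
  S: {a,b}  A: {b}

FOLLOW iteration:
FOLLOW(S) := {$}
[1]
  S→A b A: FOLLOW(A) ⊇ FIRST(b) = {b}; new: +{b}
  S→A b A: FOLLOW(A) ⊇ FOLLOW(S) ⊇ {$}; new: +{$}
  S: {$}  A: {$,b}
[2] (no change)
  S: {$}  A: {$,b}

FOLLOW(A) = ["$", "b"]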